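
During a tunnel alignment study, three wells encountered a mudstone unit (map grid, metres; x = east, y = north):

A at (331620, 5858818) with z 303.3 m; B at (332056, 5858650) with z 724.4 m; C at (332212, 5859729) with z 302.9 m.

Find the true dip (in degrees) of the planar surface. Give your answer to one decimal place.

Let the plane be z = a·x + b·y + c.
B−A: 436a − 168b = 421.1;  C−A: 592a + 911b = −0.4.
Solving gives a = 0.77228, b = −0.50229.
Gradient magnitude |∇z| = √(a² + b²) = √(0.59642 + 0.25230) = 0.92126.
True dip = arctan(0.92126) = 42.7°, dipping toward WNW (azimuth ≈ 303°).

42.7°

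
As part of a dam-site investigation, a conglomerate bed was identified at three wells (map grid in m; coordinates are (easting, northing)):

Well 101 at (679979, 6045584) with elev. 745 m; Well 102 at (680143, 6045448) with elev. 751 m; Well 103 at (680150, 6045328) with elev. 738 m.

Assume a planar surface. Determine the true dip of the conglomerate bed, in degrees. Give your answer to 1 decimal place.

10.0°

Two edge vectors: Well 101→Well 102 = (164, -136, 6), Well 101→Well 103 = (171, -256, -7).
Normal n = (Well 101→Well 102) × (Well 101→Well 103) = (2488, 2174, -18728).
So ∂z/∂E = −n_x/n_z = 0.13285 and ∂z/∂N = −n_y/n_z = 0.11608.
Gradient magnitude |∇z| = √(a² + b²) = √(0.01765 + 0.01348) = 0.17642.
True dip = arctan(0.17642) = 10.0°, dipping toward SW (azimuth ≈ 229°).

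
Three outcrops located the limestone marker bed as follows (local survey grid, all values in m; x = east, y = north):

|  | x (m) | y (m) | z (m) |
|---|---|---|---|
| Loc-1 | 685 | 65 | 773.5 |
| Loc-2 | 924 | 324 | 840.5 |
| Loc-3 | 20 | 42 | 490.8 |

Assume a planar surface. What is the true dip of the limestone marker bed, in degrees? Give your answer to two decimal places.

24.30°

Let the plane be z = a·x + b·y + c.
Loc-2−Loc-1: 239a + 259b = 67;  Loc-3−Loc-1: −665a − 23b = −282.7.
Solving gives a = 0.42989, b = −0.13800.
Gradient magnitude |∇z| = √(a² + b²) = √(0.18480 + 0.01904) = 0.45149.
True dip = arctan(0.45149) = 24.30°, dipping toward WNW (azimuth ≈ 288°).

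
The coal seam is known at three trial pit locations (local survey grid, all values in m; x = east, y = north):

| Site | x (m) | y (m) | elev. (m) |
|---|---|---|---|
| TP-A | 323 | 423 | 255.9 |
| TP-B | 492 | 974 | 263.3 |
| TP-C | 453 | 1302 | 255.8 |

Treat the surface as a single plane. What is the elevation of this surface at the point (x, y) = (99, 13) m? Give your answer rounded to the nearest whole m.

242 m

Let the plane be z = a·x + b·y + c.
TP-B−TP-A: 169a + 551b = 7.4;  TP-C−TP-A: 130a + 879b = −0.1.
Solving gives a = 0.08528, b = −0.01273.
Then c = 255.9 − a·323 − b·423 = 233.74.
At (99, 13): z = 8.4 − 0.2 + 233.74 = 242.0 m.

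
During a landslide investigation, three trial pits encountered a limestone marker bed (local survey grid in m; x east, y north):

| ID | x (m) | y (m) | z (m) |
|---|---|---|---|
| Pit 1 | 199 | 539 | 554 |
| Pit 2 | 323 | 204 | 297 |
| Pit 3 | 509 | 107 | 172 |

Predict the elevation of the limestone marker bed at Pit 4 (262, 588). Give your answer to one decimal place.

564.2 m

Two edge vectors: Pit 1→Pit 2 = (124, -335, -257), Pit 1→Pit 3 = (310, -432, -382).
Normal n = (Pit 1→Pit 2) × (Pit 1→Pit 3) = (16946, -32302, 50282).
So ∂z/∂x = −n_x/n_z = −0.33702 and ∂z/∂y = −n_y/n_z = 0.64242.
Intercept c from Pit 1: 554 + 67.07 − 346.26 = 274.80.
At (262, 588): z = −88.3 + 377.7 + 274.80 = 564.2 m.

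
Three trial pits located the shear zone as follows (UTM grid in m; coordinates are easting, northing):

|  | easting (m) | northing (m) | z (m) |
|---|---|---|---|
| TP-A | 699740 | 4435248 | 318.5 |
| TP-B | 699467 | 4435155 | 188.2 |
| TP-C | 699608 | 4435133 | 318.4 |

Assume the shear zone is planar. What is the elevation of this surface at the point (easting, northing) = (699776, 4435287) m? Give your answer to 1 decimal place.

311.7 m

Two edge vectors: TP-A→TP-B = (-273, -93, -130.3), TP-A→TP-C = (-132, -115, -0.1).
Normal n = (TP-A→TP-B) × (TP-A→TP-C) = (-14975.2, 17172.3, 19119).
So ∂z/∂easting = −n_x/n_z = 0.783262723 and ∂z/∂northing = −n_y/n_z = −0.898179821.
Intercept c from TP-A: 318.5 − 548080.26 + 3983650.26 = 3435888.50.
At (699776, 4435287): z = 548108.5 − 3983685.3 + 3435888.50 = 311.7 m.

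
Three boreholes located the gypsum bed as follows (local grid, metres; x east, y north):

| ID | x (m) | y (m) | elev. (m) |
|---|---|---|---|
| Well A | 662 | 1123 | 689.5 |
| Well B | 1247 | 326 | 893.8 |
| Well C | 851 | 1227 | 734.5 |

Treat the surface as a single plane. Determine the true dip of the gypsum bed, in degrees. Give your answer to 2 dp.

Let the plane be z = a·x + b·y + c.
Well B−Well A: 585a − 797b = 204.3;  Well C−Well A: 189a + 104b = 45.
Solving gives a = 0.27007, b = −0.05811.
Gradient magnitude |∇z| = √(a² + b²) = √(0.07294 + 0.00338) = 0.27625.
True dip = arctan(0.27625) = 15.44°, dipping toward WNW (azimuth ≈ 282°).

15.44°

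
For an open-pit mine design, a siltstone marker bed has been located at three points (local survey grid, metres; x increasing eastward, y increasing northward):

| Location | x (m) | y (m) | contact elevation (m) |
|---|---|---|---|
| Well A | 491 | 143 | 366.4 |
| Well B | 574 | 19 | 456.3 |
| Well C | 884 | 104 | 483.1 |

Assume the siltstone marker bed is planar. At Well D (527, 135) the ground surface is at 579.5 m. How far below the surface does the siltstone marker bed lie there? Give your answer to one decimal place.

Two edge vectors: Well A→Well B = (83, -124, 89.9), Well A→Well C = (393, -39, 116.7).
Normal n = (Well A→Well B) × (Well A→Well C) = (-10964.7, 25644.6, 45495).
So ∂z/∂x = −n_x/n_z = 0.24101 and ∂z/∂y = −n_y/n_z = −0.56368.
Intercept c from Well A: 366.4 − 118.34 + 80.61 = 328.67.
At (527, 135): z_contact = 127.01 − 76.10 + 328.67 = 379.59 m.
Depth below ground = 579.5 − 379.59 = 199.9 m.

199.9 m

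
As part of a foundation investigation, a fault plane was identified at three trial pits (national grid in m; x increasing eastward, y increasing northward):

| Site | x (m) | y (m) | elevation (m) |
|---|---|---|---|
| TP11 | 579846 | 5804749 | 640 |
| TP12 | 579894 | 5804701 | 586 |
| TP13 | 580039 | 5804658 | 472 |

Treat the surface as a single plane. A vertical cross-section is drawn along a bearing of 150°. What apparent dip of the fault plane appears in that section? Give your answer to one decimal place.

Let the plane be z = a·x + b·y + c.
TP12−TP11: 48a − 48b = −54;  TP13−TP11: 193a − 91b = −168.
Solving gives a = −0.64338, b = 0.48162.
Unit vector along 150° is (sin 150°, cos 150°) = (0.5000, -0.8660).
Slope in that direction = a·(0.5000) + b·(-0.8660) = −0.73878.
Apparent dip = arctan|0.73878| = 36.5° (true dip is 38.8°, so apparent ≤ true as expected).

36.5°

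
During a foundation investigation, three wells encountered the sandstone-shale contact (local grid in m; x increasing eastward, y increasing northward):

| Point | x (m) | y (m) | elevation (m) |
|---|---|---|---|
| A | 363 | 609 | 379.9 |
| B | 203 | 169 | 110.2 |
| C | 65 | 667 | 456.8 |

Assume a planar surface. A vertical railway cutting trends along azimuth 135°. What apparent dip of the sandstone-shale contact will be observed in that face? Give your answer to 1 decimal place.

29.2°

Two edge vectors: A→B = (-160, -440, -269.7), A→C = (-298, 58, 76.9).
Normal n = (A→B) × (A→C) = (-18193.4, 92674.6, -140400).
So ∂z/∂x = −n_x/n_z = −0.12958 and ∂z/∂y = −n_y/n_z = 0.66008.
Unit vector along 135° is (sin 135°, cos 135°) = (0.7071, -0.7071).
Slope in that direction = a·(0.7071) + b·(-0.7071) = −0.55837.
Apparent dip = arctan|0.55837| = 29.2° (true dip is 33.9°, so apparent ≤ true as expected).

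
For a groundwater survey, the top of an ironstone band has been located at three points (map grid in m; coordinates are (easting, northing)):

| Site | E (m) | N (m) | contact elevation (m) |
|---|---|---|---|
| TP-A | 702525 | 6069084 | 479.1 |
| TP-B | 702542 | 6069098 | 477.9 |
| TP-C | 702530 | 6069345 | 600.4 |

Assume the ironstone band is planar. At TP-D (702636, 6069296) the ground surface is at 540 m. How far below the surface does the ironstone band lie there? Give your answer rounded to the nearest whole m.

12 m

Two edge vectors: TP-A→TP-B = (17, 14, -1.2), TP-A→TP-C = (5, 261, 121.3).
Normal n = (TP-A→TP-B) × (TP-A→TP-C) = (2011.4, -2068.1, 4367).
So ∂z/∂E = −n_x/n_z = −0.46059079 and ∂z/∂N = −n_y/n_z = 0.47357454.
Intercept c from TP-A: 479.1 + 323576.55 − 2874163.64 = −2550107.99.
At (702636, 6069296): z_contact = −323627.7 + 2874264.0 − 2550107.99 = 528.4 m.
Depth below ground = 540 − 528.4 = 12 m.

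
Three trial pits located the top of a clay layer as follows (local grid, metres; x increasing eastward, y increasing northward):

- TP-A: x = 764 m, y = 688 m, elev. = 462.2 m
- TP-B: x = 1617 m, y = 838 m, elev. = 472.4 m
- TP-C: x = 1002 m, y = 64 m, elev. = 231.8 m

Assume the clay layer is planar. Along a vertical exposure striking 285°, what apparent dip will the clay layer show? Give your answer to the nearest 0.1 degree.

7.9°

Two edge vectors: TP-A→TP-B = (853, 150, 10.2), TP-A→TP-C = (238, -624, -230.4).
Normal n = (TP-A→TP-B) × (TP-A→TP-C) = (-28195.2, 198958.8, -567972).
So ∂z/∂x = −n_x/n_z = −0.04964 and ∂z/∂y = −n_y/n_z = 0.35030.
Unit vector along 285° is (sin 285°, cos 285°) = (-0.9659, 0.2588).
Slope in that direction = a·(-0.9659) + b·(0.2588) = 0.13861.
Apparent dip = arctan|0.13861| = 7.9° (true dip is 19.5°, so apparent ≤ true as expected).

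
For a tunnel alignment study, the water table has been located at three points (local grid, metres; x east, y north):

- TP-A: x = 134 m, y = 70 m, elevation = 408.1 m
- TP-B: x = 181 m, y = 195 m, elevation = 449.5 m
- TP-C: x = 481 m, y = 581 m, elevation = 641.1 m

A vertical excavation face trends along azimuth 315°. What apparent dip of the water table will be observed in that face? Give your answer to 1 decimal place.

Let the plane be z = a·x + b·y + c.
TP-B−TP-A: 47a + 125b = 41.4;  TP-C−TP-A: 347a + 511b = 233.
Solving gives a = 0.41170, b = 0.17640.
Unit vector along 315° is (sin 315°, cos 315°) = (-0.7071, 0.7071).
Slope in that direction = a·(-0.7071) + b·(0.7071) = −0.16638.
Apparent dip = arctan|0.16638| = 9.4° (true dip is 24.1°, so apparent ≤ true as expected).

9.4°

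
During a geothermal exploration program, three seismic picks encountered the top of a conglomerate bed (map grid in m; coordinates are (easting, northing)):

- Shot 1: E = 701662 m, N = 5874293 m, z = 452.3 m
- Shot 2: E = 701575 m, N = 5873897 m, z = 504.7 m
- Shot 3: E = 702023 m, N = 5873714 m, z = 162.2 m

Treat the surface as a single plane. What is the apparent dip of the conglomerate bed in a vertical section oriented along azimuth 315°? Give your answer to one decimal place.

Two edge vectors: Shot 1→Shot 2 = (-87, -396, 52.4), Shot 1→Shot 3 = (361, -579, -290.1).
Normal n = (Shot 1→Shot 2) × (Shot 1→Shot 3) = (145219.2, -6322.3, 193329).
So ∂z/∂E = −n_x/n_z = −0.75115 and ∂z/∂N = −n_y/n_z = 0.03270.
Unit vector along 315° is (sin 315°, cos 315°) = (-0.7071, 0.7071).
Slope in that direction = a·(-0.7071) + b·(0.7071) = 0.55427.
Apparent dip = arctan|0.55427| = 29.0° (true dip is 36.9°, so apparent ≤ true as expected).

29.0°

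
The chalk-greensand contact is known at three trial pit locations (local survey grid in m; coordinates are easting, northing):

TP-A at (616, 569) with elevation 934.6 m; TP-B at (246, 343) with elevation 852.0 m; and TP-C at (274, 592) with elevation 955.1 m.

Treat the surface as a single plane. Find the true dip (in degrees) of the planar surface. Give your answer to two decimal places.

22.73°

Two edge vectors: TP-A→TP-B = (-370, -226, -82.6), TP-A→TP-C = (-342, 23, 20.5).
Normal n = (TP-A→TP-B) × (TP-A→TP-C) = (-2733.2, 35834.2, -85802).
So ∂z/∂easting = −n_x/n_z = −0.03185 and ∂z/∂northing = −n_y/n_z = 0.41764.
Gradient magnitude |∇z| = √(a² + b²) = √(0.00101 + 0.17442) = 0.41885.
True dip = arctan(0.41885) = 22.73°, dipping toward S (azimuth ≈ 176°).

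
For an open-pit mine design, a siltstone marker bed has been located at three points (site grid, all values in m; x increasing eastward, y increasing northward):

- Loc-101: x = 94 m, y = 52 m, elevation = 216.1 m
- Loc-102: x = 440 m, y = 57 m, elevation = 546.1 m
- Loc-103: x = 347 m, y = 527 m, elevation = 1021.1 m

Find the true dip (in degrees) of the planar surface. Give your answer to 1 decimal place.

56.6°

Two edge vectors: Loc-101→Loc-102 = (346, 5, 330), Loc-101→Loc-103 = (253, 475, 805).
Normal n = (Loc-101→Loc-102) × (Loc-101→Loc-103) = (-152725, -195040, 163085).
So ∂z/∂x = −n_x/n_z = 0.93647 and ∂z/∂y = −n_y/n_z = 1.19594.
Gradient magnitude |∇z| = √(a² + b²) = √(0.87699 + 1.43027) = 1.51897.
True dip = arctan(1.51897) = 56.6°, dipping toward SW (azimuth ≈ 218°).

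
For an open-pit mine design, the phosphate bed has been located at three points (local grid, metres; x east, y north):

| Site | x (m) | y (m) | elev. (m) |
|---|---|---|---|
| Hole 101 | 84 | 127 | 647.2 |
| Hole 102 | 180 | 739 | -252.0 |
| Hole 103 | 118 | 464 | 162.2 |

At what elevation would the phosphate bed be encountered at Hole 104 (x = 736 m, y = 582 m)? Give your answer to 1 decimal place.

-333.7 m

Let the plane be z = a·x + b·y + c.
Hole 102−Hole 101: 96a + 612b = −899.2;  Hole 103−Hole 101: 34a + 337b = −485.
Solving gives a = −0.53798, b = −1.38489.
Then c = 647.2 − a·84 − b·127 = 868.27.
At (736, 582): z = −396.0 − 806.0 + 868.27 = -333.7 m.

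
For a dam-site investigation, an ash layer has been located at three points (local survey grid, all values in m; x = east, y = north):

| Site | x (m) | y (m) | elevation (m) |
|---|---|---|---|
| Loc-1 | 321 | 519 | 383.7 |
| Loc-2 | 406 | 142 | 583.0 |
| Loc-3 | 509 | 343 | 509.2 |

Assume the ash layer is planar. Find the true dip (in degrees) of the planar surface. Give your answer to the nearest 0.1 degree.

27.8°

Let the plane be z = a·x + b·y + c.
Loc-2−Loc-1: 85a − 377b = 199.3;  Loc-3−Loc-1: 188a − 176b = 125.5.
Solving gives a = 0.21884, b = −0.47931.
Gradient magnitude |∇z| = √(a² + b²) = √(0.04789 + 0.22973) = 0.52690.
True dip = arctan(0.52690) = 27.8°, dipping toward NNW (azimuth ≈ 335°).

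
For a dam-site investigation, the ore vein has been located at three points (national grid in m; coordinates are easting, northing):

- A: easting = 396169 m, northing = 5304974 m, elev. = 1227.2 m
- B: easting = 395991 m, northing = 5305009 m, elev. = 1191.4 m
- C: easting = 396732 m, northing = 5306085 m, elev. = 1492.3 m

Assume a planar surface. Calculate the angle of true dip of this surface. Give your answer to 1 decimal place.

14.4°

Let the plane be z = a·easting + b·northing + c.
B−A: −178a + 35b = −35.8;  C−A: 563a + 1111b = 265.1.
Solving gives a = 0.22557, b = 0.12431.
Gradient magnitude |∇z| = √(a² + b²) = √(0.05088 + 0.01545) = 0.25755.
True dip = arctan(0.25755) = 14.4°, dipping toward WSW (azimuth ≈ 241°).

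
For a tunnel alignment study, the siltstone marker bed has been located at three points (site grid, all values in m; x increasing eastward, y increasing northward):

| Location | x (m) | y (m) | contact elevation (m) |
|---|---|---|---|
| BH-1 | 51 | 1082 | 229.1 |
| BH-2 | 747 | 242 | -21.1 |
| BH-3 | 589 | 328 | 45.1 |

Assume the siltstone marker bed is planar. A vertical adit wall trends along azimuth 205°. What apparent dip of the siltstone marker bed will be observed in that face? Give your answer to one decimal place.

Let the plane be z = a·x + b·y + c.
BH-2−BH-1: 696a − 840b = −250.2;  BH-3−BH-1: 538a − 754b = −184.
Solving gives a = −0.46787, b = −0.08981.
Unit vector along 205° is (sin 205°, cos 205°) = (-0.4226, -0.9063).
Slope in that direction = a·(-0.4226) + b·(-0.9063) = 0.27912.
Apparent dip = arctan|0.27912| = 15.6° (true dip is 25.5°, so apparent ≤ true as expected).

15.6°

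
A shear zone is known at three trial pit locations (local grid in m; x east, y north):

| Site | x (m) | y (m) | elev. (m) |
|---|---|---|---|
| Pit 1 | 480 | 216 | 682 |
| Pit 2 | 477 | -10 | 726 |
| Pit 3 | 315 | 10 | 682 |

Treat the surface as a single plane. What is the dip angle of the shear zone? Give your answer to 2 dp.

17.57°

Two edge vectors: Pit 1→Pit 2 = (-3, -226, 44), Pit 1→Pit 3 = (-165, -206, 0).
Normal n = (Pit 1→Pit 2) × (Pit 1→Pit 3) = (9064, -7260, -36672).
So ∂z/∂x = −n_x/n_z = 0.24716 and ∂z/∂y = −n_y/n_z = −0.19797.
Gradient magnitude |∇z| = √(a² + b²) = √(0.06109 + 0.03919) = 0.31667.
True dip = arctan(0.31667) = 17.57°, dipping toward NW (azimuth ≈ 309°).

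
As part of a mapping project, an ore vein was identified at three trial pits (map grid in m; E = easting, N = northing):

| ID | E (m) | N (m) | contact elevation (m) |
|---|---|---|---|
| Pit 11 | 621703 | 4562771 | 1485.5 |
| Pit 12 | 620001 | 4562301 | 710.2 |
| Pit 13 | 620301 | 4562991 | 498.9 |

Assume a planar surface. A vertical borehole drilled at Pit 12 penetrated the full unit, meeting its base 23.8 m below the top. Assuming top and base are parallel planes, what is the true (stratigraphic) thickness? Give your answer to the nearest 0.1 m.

Two edge vectors: Pit 11→Pit 12 = (-1702, -470, -775.3), Pit 11→Pit 13 = (-1402, 220, -986.6).
Normal n = (Pit 11→Pit 12) × (Pit 11→Pit 13) = (634268, -592222.6, -1033380).
So ∂z/∂E = −n_x/n_z = 0.61378 and ∂z/∂N = −n_y/n_z = −0.57309.
|∇z| = √(a²+b²) = 0.83974, so dip δ = arctan(0.83974) = 40.02°.
True thickness = vertical thickness × cos δ = 23.8 × cos 40.02° = 18.2 m.

18.2 m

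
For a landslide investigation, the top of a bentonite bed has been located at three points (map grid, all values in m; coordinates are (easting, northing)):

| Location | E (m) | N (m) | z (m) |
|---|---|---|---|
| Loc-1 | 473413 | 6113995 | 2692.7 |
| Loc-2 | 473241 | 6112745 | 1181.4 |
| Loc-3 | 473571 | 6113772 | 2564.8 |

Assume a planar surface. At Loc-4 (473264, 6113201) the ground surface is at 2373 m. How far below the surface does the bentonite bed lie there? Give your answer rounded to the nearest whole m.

670 m

Let the plane be z = a·E + b·N + c.
Loc-2−Loc-1: −172a − 1250b = −1511.3;  Loc-3−Loc-1: 158a − 223b = −127.9.
Solving gives a = 0.75107226, b = 1.10569246.
Then c = 2692.7 − a·473413 − b·6113995 = −7113072.82.
At (473264, 6113201): z_contact = 355455.5 + 6759320.2 − 7113072.82 = 1702.9 m.
Depth below ground = 2373 − 1702.9 = 670 m.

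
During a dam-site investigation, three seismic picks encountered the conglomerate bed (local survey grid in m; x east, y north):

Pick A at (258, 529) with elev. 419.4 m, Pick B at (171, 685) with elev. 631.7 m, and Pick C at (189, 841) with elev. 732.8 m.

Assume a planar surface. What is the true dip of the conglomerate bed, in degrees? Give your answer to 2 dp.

Let the plane be z = a·x + b·y + c.
Pick B−Pick A: −87a + 156b = 212.3;  Pick C−Pick A: −69a + 312b = 313.4.
Solving gives a = −1.05905, b = 0.77027.
Gradient magnitude |∇z| = √(a² + b²) = √(1.12158 + 0.59332) = 1.30954.
True dip = arctan(1.30954) = 52.63°, dipping toward SE (azimuth ≈ 126°).

52.63°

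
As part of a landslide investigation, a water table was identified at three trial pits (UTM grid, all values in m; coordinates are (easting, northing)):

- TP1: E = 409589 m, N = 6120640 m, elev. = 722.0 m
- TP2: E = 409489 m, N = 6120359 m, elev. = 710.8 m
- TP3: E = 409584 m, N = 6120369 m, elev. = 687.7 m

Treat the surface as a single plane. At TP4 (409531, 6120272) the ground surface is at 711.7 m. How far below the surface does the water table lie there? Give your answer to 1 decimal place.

23.1 m

Two edge vectors: TP1→TP2 = (-100, -281, -11.2), TP1→TP3 = (-5, -271, -34.3).
Normal n = (TP1→TP2) × (TP1→TP3) = (6603.1, -3374, 25695).
So ∂z/∂E = −n_x/n_z = −0.256979957 and ∂z/∂N = −n_y/n_z = 0.131309593.
Intercept c from TP1: 722 + 105256.16 − 803698.75 = −697720.59.
At (409531, 6120272): z_contact = −105241.26 + 803650.43 − 697720.59 = 688.58 m.
Depth below ground = 711.7 − 688.58 = 23.1 m.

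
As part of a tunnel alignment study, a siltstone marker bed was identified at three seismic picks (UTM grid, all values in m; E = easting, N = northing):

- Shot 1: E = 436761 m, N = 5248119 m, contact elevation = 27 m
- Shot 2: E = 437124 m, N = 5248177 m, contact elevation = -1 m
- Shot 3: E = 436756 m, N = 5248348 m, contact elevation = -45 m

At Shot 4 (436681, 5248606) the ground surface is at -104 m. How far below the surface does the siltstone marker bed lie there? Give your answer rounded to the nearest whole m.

Two edge vectors: Shot 1→Shot 2 = (363, 58, -28), Shot 1→Shot 3 = (-5, 229, -72).
Normal n = (Shot 1→Shot 2) × (Shot 1→Shot 3) = (2236, 26276, 83417).
So ∂z/∂E = −n_x/n_z = −0.02680509 and ∂z/∂N = −n_y/n_z = −0.31499574.
Intercept c from Shot 1: 27 + 11707.42 + 1653135.15 = 1664869.57.
At (436681, 5248606): z_contact = −11705.3 − 1653288.6 + 1664869.57 = -124.3 m.
Depth below ground = -104 − (-124.3) = 20 m.

20 m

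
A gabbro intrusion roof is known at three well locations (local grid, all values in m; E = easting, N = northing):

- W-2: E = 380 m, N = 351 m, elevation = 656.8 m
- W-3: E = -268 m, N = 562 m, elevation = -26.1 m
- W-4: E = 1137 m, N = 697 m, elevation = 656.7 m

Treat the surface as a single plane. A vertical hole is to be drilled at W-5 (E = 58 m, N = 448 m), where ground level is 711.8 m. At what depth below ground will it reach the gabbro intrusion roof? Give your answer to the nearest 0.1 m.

Two edge vectors: W-2→W-3 = (-648, 211, -682.9), W-2→W-4 = (757, 346, -0.1).
Normal n = (W-2→W-3) × (W-2→W-4) = (236262.3, -517020.1, -383935).
So ∂z/∂E = −n_x/n_z = 0.615371 and ∂z/∂N = −n_y/n_z = −1.346634.
Intercept c from W-2: 656.8 − 233.84 + 472.67 = 895.63.
At (58, 448): z_contact = 35.69 − 603.29 + 895.63 = 328.03 m.
Depth below ground = 711.8 − 328.03 = 383.8 m.

383.8 m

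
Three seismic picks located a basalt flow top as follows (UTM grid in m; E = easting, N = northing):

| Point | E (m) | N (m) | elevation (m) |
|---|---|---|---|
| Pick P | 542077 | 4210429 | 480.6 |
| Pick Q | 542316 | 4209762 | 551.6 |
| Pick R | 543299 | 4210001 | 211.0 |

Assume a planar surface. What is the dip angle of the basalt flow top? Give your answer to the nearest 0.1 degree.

Two edge vectors: Pick P→Pick Q = (239, -667, 71), Pick P→Pick R = (1222, -428, -269.6).
Normal n = (Pick P→Pick Q) × (Pick P→Pick R) = (210211.2, 151196.4, 712782).
So ∂z/∂E = −n_x/n_z = −0.29492 and ∂z/∂N = −n_y/n_z = −0.21212.
Gradient magnitude |∇z| = √(a² + b²) = √(0.08698 + 0.04500) = 0.36328.
True dip = arctan(0.36328) = 20.0°, dipping toward NE (azimuth ≈ 054°).

20.0°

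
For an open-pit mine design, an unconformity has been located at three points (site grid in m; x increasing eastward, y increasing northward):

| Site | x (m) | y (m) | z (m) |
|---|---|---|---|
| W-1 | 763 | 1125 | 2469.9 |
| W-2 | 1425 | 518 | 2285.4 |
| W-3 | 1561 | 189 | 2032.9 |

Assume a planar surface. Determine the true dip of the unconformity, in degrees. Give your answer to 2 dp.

51.42°

Let the plane be z = a·x + b·y + c.
W-2−W-1: 662a − 607b = −184.5;  W-3−W-1: 798a − 936b = −437.
Solving gives a = 0.68443, b = 1.05040.
Gradient magnitude |∇z| = √(a² + b²) = √(0.46845 + 1.10335) = 1.25371.
True dip = arctan(1.25371) = 51.42°, dipping toward SSW (azimuth ≈ 213°).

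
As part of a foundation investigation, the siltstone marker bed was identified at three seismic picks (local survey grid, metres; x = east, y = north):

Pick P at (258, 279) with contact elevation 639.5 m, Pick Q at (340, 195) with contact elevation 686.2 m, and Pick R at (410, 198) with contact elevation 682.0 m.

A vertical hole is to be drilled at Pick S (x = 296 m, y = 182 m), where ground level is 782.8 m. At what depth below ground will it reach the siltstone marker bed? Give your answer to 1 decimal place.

Two edge vectors: Pick P→Pick Q = (82, -84, 46.7), Pick P→Pick R = (152, -81, 42.5).
Normal n = (Pick P→Pick Q) × (Pick P→Pick R) = (212.7, 3613.4, 6126).
So ∂z/∂x = −n_x/n_z = −0.03472 and ∂z/∂y = −n_y/n_z = −0.58985.
Intercept c from Pick P: 639.5 + 8.96 + 164.57 = 813.03.
At (296, 182): z_contact = −10.28 − 107.35 + 813.03 = 695.40 m.
Depth below ground = 782.8 − 695.40 = 87.4 m.

87.4 m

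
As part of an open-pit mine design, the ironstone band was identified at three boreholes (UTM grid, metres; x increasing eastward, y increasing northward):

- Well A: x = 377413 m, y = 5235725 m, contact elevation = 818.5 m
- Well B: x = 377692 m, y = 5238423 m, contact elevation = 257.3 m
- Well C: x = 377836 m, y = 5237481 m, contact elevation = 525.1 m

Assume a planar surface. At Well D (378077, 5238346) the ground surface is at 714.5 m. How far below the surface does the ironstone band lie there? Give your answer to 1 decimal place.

Let the plane be z = a·x + b·y + c.
Well B−Well A: 279a + 2698b = −561.2;  Well C−Well A: 423a + 1756b = −293.4.
Solving gives a = 0.297658637, b = −0.238786790.
Then c = 818.5 − a·377413 − b·5235725 = 1138700.23.
At (378077, 5238346): z_contact = 112537.88 − 1250847.83 + 1138700.23 = 390.29 m.
Depth below ground = 714.5 − 390.29 = 324.2 m.

324.2 m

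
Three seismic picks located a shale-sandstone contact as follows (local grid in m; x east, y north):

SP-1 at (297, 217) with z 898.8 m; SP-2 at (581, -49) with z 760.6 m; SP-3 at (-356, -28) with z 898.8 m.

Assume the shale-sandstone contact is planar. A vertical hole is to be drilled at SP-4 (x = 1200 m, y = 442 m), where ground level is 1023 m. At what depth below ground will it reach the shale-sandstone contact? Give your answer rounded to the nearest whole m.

Let the plane be z = a·x + b·y + c.
SP-2−SP-1: 284a − 266b = −138.2;  SP-3−SP-1: −653a − 245b = 0.
Solving gives a = −0.13918, b = 0.37095.
Then c = 898.8 − a·297 − b·217 = 859.64.
At (1200, 442): z_contact = −167.0 + 164.0 + 859.64 = 856.6 m.
Depth below ground = 1023 − 856.6 = 166 m.

166 m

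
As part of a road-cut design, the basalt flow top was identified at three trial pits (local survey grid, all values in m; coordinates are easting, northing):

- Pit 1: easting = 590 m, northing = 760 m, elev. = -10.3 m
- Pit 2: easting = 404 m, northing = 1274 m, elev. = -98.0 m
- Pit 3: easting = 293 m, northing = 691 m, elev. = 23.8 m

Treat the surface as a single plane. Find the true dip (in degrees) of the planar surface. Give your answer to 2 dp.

11.73°

Two edge vectors: Pit 1→Pit 2 = (-186, 514, -87.7), Pit 1→Pit 3 = (-297, -69, 34.1).
Normal n = (Pit 1→Pit 2) × (Pit 1→Pit 3) = (11476.1, 32389.5, 165492).
So ∂z/∂easting = −n_x/n_z = −0.06935 and ∂z/∂northing = −n_y/n_z = −0.19572.
Gradient magnitude |∇z| = √(a² + b²) = √(0.00481 + 0.03830) = 0.20764.
True dip = arctan(0.20764) = 11.73°, dipping toward NNE (azimuth ≈ 020°).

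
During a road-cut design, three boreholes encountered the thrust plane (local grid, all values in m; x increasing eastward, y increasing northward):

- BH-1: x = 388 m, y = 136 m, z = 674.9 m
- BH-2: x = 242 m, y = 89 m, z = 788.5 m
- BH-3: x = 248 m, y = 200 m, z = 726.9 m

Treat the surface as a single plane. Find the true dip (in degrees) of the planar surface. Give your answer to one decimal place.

Two edge vectors: BH-1→BH-2 = (-146, -47, 113.6), BH-1→BH-3 = (-140, 64, 52).
Normal n = (BH-1→BH-2) × (BH-1→BH-3) = (-9714.4, -8312, -15924).
So ∂z/∂x = −n_x/n_z = −0.61005 and ∂z/∂y = −n_y/n_z = −0.52198.
Gradient magnitude |∇z| = √(a² + b²) = √(0.37216 + 0.27246) = 0.80288.
True dip = arctan(0.80288) = 38.8°, dipping toward NE (azimuth ≈ 049°).

38.8°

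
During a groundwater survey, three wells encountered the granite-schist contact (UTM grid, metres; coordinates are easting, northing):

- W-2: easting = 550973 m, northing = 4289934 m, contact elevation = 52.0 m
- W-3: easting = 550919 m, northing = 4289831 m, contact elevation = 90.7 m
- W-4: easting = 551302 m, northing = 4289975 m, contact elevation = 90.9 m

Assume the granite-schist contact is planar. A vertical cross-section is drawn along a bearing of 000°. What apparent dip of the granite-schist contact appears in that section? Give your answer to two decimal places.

Two edge vectors: W-2→W-3 = (-54, -103, 38.7), W-2→W-4 = (329, 41, 38.9).
Normal n = (W-2→W-3) × (W-2→W-4) = (-5593.4, 14832.9, 31673).
So ∂z/∂easting = −n_x/n_z = 0.17660 and ∂z/∂northing = −n_y/n_z = −0.46831.
Unit vector along 000° is (sin 0°, cos 0°) = (0.0000, 1.0000).
Slope in that direction = a·(0.0000) + b·(1.0000) = −0.46831.
Apparent dip = arctan|0.46831| = 25.09° (true dip is 26.6°, so apparent ≤ true as expected).

25.09°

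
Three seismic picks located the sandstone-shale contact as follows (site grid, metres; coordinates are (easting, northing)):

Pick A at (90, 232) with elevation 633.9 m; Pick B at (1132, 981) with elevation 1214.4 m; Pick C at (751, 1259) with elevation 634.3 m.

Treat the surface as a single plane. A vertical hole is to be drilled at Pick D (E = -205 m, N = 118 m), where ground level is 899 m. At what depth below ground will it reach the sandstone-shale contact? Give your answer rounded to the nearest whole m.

Let the plane be z = a·E + b·N + c.
Pick B−Pick A: 1042a + 749b = 580.5;  Pick C−Pick A: 661a + 1027b = 0.4.
Solving gives a = 1.03622, b = −0.66655.
Then c = 633.9 − a·90 − b·232 = 695.28.
At (-205, 118): z_contact = −212.4 − 78.7 + 695.28 = 404.2 m.
Depth below ground = 899 − 404.2 = 495 m.

495 m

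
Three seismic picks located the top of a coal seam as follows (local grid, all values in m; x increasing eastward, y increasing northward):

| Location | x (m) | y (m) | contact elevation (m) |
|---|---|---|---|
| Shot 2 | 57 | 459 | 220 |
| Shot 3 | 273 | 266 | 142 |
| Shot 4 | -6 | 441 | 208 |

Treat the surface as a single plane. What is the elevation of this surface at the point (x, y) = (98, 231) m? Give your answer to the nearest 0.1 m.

Let the plane be z = a·x + b·y + c.
Shot 3−Shot 2: 216a − 193b = −78;  Shot 4−Shot 2: −63a − 18b = −12.
Solving gives a = 0.05683, b = 0.46775.
Then c = 220 − a·57 − b·459 = 2.06.
At (98, 231): z = 5.6 + 108.1 + 2.06 = 115.7 m.

115.7 m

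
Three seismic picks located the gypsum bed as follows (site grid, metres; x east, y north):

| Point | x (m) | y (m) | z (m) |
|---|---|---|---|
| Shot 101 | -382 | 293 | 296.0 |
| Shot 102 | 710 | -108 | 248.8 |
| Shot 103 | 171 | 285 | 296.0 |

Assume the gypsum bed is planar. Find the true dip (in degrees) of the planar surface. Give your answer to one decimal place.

7.0°

Let the plane be z = a·x + b·y + c.
Shot 102−Shot 101: 1092a − 401b = −47.2;  Shot 103−Shot 101: 553a − 8b = 0.
Solving gives a = 0.00177, b = 0.12253.
Gradient magnitude |∇z| = √(a² + b²) = √(0.00000 + 0.01501) = 0.12255.
True dip = arctan(0.12255) = 7.0°, dipping toward S (azimuth ≈ 181°).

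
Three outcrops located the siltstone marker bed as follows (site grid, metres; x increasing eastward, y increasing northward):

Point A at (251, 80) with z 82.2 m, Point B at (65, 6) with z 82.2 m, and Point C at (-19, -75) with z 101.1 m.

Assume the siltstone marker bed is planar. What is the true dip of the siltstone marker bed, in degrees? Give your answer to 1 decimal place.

Two edge vectors: Point A→Point B = (-186, -74, 0), Point A→Point C = (-270, -155, 18.9).
Normal n = (Point A→Point B) × (Point A→Point C) = (-1398.6, 3515.4, 8850).
So ∂z/∂x = −n_x/n_z = 0.15803 and ∂z/∂y = −n_y/n_z = −0.39722.
Gradient magnitude |∇z| = √(a² + b²) = √(0.02497 + 0.15778) = 0.42750.
True dip = arctan(0.42750) = 23.1°, dipping toward NNW (azimuth ≈ 338°).

23.1°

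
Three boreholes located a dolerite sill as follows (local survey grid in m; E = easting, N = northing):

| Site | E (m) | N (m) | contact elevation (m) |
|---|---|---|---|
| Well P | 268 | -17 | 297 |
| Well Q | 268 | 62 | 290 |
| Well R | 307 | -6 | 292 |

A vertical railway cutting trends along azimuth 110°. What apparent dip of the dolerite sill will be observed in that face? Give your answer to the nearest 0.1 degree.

Let the plane be z = a·E + b·N + c.
Well Q−Well P: 0a + 79b = −7;  Well R−Well P: 39a + 11b = −5.
Solving gives a = −0.10321, b = −0.08861.
Unit vector along 110° is (sin 110°, cos 110°) = (0.9397, -0.3420).
Slope in that direction = a·(0.9397) + b·(-0.3420) = −0.06668.
Apparent dip = arctan|0.06668| = 3.8° (true dip is 7.7°, so apparent ≤ true as expected).

3.8°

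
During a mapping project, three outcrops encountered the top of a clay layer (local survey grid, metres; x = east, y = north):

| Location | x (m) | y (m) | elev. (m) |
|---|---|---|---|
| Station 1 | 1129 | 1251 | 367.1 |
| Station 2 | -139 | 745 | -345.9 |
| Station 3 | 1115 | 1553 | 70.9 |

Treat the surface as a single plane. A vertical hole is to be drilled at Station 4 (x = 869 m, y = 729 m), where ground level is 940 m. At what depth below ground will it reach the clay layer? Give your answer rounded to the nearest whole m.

327 m

Let the plane be z = a·x + b·y + c.
Station 2−Station 1: −1268a − 506b = −713;  Station 3−Station 1: −14a + 302b = −296.2.
Solving gives a = 0.93637, b = −0.93739.
Then c = 367.1 − a·1129 − b·1251 = 482.61.
At (869, 729): z_contact = 813.7 − 683.4 + 482.61 = 613.0 m.
Depth below ground = 940 − 613.0 = 327 m.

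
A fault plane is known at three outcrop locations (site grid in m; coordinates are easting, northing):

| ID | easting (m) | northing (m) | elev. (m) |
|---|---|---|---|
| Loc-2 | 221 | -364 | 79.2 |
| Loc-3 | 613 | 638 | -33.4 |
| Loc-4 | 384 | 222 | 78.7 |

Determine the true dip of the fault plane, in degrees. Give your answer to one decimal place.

Let the plane be z = a·easting + b·northing + c.
Loc-3−Loc-2: 392a + 1002b = −112.6;  Loc-4−Loc-2: 163a + 586b = −0.5.
Solving gives a = −0.98639, b = 0.27352.
Gradient magnitude |∇z| = √(a² + b²) = √(0.97297 + 0.07481) = 1.02361.
True dip = arctan(1.02361) = 45.7°, dipping toward ESE (azimuth ≈ 105°).

45.7°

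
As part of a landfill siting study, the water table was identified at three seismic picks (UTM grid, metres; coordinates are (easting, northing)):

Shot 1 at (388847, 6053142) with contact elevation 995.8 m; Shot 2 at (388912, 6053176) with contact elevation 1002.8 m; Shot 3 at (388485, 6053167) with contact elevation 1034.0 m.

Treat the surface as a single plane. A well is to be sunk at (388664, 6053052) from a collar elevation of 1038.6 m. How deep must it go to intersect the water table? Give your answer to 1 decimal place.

Let the plane be z = a·E + b·N + c.
Shot 2−Shot 1: 65a + 34b = 7;  Shot 3−Shot 1: −362a + 25b = 38.2.
Solving gives a = −0.080657432, b = 0.360080385.
Then c = 995.8 − a·388847 − b·6053142 = −2147258.50.
At (388664, 6053052): z_contact = −31348.64 + 2179585.29 − 2147258.50 = 978.15 m.
Depth below ground = 1038.6 − 978.15 = 60.4 m.

60.4 m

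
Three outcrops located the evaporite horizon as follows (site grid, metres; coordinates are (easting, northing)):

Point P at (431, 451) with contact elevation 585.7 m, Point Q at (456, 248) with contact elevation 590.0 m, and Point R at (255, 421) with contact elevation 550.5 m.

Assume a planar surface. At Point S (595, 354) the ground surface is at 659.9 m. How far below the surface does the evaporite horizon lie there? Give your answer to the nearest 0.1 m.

41.8 m

Two edge vectors: Point P→Point Q = (25, -203, 4.3), Point P→Point R = (-176, -30, -35.2).
Normal n = (Point P→Point Q) × (Point P→Point R) = (7274.6, 123.2, -36478).
So ∂z/∂E = −n_x/n_z = 0.19942 and ∂z/∂N = −n_y/n_z = 0.00338.
Intercept c from Point P: 585.7 − 85.95 − 1.52 = 498.22.
At (595, 354): z_contact = 118.66 + 1.20 + 498.22 = 618.08 m.
Depth below ground = 659.9 − 618.08 = 41.8 m.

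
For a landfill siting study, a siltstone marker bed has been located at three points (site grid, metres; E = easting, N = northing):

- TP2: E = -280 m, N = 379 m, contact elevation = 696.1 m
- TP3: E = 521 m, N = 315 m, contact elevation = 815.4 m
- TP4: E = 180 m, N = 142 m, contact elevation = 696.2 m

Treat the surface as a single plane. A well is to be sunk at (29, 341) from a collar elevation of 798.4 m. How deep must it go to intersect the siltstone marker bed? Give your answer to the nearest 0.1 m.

60.8 m

Two edge vectors: TP2→TP3 = (801, -64, 119.3), TP2→TP4 = (460, -237, 0.1).
Normal n = (TP2→TP3) × (TP2→TP4) = (28267.7, 54797.9, -160397).
So ∂z/∂E = −n_x/n_z = 0.17624 and ∂z/∂N = −n_y/n_z = 0.34164.
Intercept c from TP2: 696.1 + 49.35 − 129.48 = 615.96.
At (29, 341): z_contact = 5.11 + 116.50 + 615.96 = 737.57 m.
Depth below ground = 798.4 − 737.57 = 60.8 m.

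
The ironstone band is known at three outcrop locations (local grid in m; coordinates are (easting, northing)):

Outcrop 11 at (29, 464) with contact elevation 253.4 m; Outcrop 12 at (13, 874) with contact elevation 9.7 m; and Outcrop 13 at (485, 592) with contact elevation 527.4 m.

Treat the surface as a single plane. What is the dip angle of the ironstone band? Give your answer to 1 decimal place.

Two edge vectors: Outcrop 11→Outcrop 12 = (-16, 410, -243.7), Outcrop 11→Outcrop 13 = (456, 128, 274).
Normal n = (Outcrop 11→Outcrop 12) × (Outcrop 11→Outcrop 13) = (143533.6, -106743.2, -189008).
So ∂z/∂E = −n_x/n_z = 0.75940 and ∂z/∂N = −n_y/n_z = −0.56475.
Gradient magnitude |∇z| = √(a² + b²) = √(0.57670 + 0.31895) = 0.94638.
True dip = arctan(0.94638) = 43.4°, dipping toward NW (azimuth ≈ 307°).

43.4°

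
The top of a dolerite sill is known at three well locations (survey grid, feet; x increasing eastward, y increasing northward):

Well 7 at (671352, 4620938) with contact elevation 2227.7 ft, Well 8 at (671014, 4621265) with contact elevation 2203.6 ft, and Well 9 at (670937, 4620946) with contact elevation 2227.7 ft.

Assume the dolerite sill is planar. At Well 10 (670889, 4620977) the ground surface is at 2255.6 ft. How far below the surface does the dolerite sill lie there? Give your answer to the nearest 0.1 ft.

Two edge vectors: Well 7→Well 8 = (-338, 327, -24.1), Well 7→Well 9 = (-415, 8, 0).
Normal n = (Well 7→Well 8) × (Well 7→Well 9) = (192.8, 10001.5, 133001).
So ∂z/∂x = −n_x/n_z = −0.001449613 and ∂z/∂y = −n_y/n_z = −0.075198683.
Intercept c from Well 7: 2227.7 + 973.20 + 347488.45 = 350689.35.
At (670889, 4620977): z_contact = −972.53 − 347491.38 + 350689.35 = 2225.44 ft.
Depth below ground = 2255.6 − 2225.44 = 30.2 ft.

30.2 ft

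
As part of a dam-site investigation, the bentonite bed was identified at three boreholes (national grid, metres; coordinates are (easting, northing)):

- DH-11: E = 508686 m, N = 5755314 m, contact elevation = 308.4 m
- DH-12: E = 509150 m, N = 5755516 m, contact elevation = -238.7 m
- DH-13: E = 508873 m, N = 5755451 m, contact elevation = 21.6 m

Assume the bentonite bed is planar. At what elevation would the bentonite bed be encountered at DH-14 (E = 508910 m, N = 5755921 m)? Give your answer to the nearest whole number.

Let the plane be z = a·E + b·N + c.
DH-12−DH-11: 464a + 202b = −547.1;  DH-13−DH-11: 187a + 137b = −286.8.
Solving gives a = −0.65980848, b = −1.19281616.
Then c = 308.4 − a·508686 − b·5755314 = 7200975.28.
At (508910, 5755921): z = −335783.1 − 6865755.6 + 7200975.28 = -563.4 m.

-563 m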